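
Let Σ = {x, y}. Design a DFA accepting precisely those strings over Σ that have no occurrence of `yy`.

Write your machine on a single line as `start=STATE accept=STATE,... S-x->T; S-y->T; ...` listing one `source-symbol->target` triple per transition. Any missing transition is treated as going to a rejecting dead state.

start=S0; accept=S0,S1; S0-x->S0; S0-y->S1; S1-x->S0; S1-y->S2; S2-x->S2; S2-y->S2

Track partial matches of the forbidden pattern `yy`. State S2 is a dead state reached once `yy` has occurred; every other state accepts. S0 means no part of `yy` is currently matched.
        x   y  
>* S0   S0  S1 
 * S1   S0  S2 
   S2   S2  S2 
(> = start, * = accepting)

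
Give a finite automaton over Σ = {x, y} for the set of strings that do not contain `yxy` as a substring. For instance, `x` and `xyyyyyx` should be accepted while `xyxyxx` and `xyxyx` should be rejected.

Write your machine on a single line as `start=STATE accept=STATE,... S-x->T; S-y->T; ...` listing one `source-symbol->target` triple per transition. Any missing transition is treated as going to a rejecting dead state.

start=q0; accept=q0,q1,q2; q0-x->q0; q0-y->q1; q1-x->q2; q1-y->q1; q2-x->q0; q2-y->q3; q3-x->q3; q3-y->q3

This is the complement of 'contains `yxy`'. Use the same substring-matching states — q0 through q3 holding how much of `yxy` has just been matched — but flip the accepting set: everything except the trap q3 accepts.
4 states suffice.
        x   y  
>* q0   q0  q1 
 * q1   q2  q1 
 * q2   q0  q3 
   q3   q3  q3 
(> = start, * = accepting)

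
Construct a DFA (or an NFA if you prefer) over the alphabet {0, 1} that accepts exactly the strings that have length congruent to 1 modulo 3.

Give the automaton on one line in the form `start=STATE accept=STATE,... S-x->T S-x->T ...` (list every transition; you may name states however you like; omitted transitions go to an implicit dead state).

Count input length modulo 3: every symbol advances one step around the cycle q0 → q1 → q2 → q0. Accept at q1.
        0   1  
>  q0   q1  q1 
 * q1   q2  q2 
   q2   q0  q0 
(> = start, * = accepting)

start=q0 accept=q1 q0-0->q1 q0-1->q1 q1-0->q2 q1-1->q2 q2-0->q0 q2-1->q0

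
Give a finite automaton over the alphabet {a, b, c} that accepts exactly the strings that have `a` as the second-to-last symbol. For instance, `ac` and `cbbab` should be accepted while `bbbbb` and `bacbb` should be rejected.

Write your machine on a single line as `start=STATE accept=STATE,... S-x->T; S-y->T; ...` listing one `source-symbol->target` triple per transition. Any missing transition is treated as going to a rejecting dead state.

start=q0; accept=q4,q5,q6; q0-a->q1; q0-b->q2; q0-c->q3; q1-a->q4; q1-b->q5; q1-c->q6; q2-a->q7; q2-b->q8; q2-c->q9; q3-a->q10; q3-b->q11; q3-c->q12; q4-a->q4; q4-b->q5; q4-c->q6; q5-a->q7; q5-b->q8; q5-c->q9; q6-a->q10; q6-b->q11; q6-c->q12; q7-a->q4; q7-b->q5; q7-c->q6; q8-a->q7; q8-b->q8; q8-c->q9; q9-a->q10; q9-b->q11; q9-c->q12; q10-a->q4; q10-b->q5; q10-c->q6; q11-a->q7; q11-b->q8; q11-c->q9; q12-a->q10; q12-b->q11; q12-c->q12

A DFA must remember the last 2 symbols (since which symbol is second-to-last isn't known until the input ends). Use one state per possible window of the last ≤2 symbols; accept from those whose window starts with `a`.
A 13-state machine:
          a    b    c  
>  q0     q1   q2   q3 
   q1     q4   q5   q6 
   q2     q7   q8   q9 
   q3    q10  q11  q12 
 * q4     q4   q5   q6 
 * q5     q7   q8   q9 
 * q6    q10  q11  q12 
   q7     q4   q5   q6 
   q8     q7   q8   q9 
   q9    q10  q11  q12 
   q10    q4   q5   q6 
   q11    q7   q8   q9 
   q12   q10  q11  q12 
(> = start, * = accepting)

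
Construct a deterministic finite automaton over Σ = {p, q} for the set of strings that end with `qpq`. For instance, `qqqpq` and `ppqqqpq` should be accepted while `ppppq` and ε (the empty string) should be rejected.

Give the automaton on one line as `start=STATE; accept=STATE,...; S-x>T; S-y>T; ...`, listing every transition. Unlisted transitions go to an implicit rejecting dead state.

Let each state record the length of the longest suffix of the input read so far that is also a prefix of `qpq`. s1 means the last symbol is `q`; s2 means the last 2 symbols are `qp`; s3 means the last 3 symbols are `qpq`. Accept only at s3, where the string currently ends in `qpq`.
A 4-state machine:
        p   q  
>  s0   s0  s1 
   s1   s2  s1 
   s2   s0  s3 
 * s3   s2  s1 
(> = start, * = accepting)

start=s0; accept=s3; s0-p>s0; s0-q>s1; s1-p>s2; s1-q>s1; s2-p>s0; s2-q>s3; s3-p>s2; s3-q>s1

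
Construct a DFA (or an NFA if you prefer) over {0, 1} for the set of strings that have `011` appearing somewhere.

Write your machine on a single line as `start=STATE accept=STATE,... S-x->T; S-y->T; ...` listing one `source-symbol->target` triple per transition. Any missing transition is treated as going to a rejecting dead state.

Track how much of `011` has been matched so far: state q0 is no progress, q3 is the absorbing accept state reached once `011` has occurred. Intermediate states record partial matches; on a mismatch, fall back to the longest reusable overlap.
With 4 states:
        0   1  
>  q0   q1  q0 
   q1   q1  q2 
   q2   q1  q3 
 * q3   q3  q3 
(> = start, * = accepting)

start=q0; accept=q3; q0-0->q1; q0-1->q0; q1-0->q1; q1-1->q2; q2-0->q1; q2-1->q3; q3-0->q3; q3-1->q3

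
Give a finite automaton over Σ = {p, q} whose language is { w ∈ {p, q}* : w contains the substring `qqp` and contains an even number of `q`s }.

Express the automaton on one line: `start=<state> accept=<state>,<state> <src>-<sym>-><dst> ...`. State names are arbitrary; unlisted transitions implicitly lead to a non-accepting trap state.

start=A accept=F A-p->A A-q->B B-p->C B-q->D C-p->C C-q->E D-p->F D-q->G E-p->A E-q->G F-p->F F-q->H G-p->H G-q->D H-p->H H-q->F

Handle the two conditions separately and then intersect. One (4 states) tracks whether and how much of `qqp` has been seen; the other (2 states) tracks the count of `q`s modulo 2. Each combined state is a pair, one component from each; accept when both components accept.
With 8 states:
       p  q 
>  A   A  B 
   B   C  D 
   C   C  E 
   D   F  G 
   E   A  G 
 * F   F  H 
   G   H  D 
   H   H  F 
(> = start, * = accepting)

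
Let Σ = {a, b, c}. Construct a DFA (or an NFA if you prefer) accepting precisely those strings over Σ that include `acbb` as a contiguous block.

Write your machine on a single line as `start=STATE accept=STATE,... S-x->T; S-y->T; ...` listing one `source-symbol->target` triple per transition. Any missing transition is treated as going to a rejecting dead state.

start=q0; accept=q4; q0-a->q1; q0-b->q0; q0-c->q0; q1-a->q1; q1-b->q0; q1-c->q2; q2-a->q1; q2-b->q3; q2-c->q0; q3-a->q1; q3-b->q4; q3-c->q0; q4-a->q4; q4-b->q4; q4-c->q4

States q0..q3 record the length of the longest prefix of `acbb` that matches the current input suffix. Reaching q4 means `acbb` has been seen, and we stay there forever. Accept from q4.
5 states suffice.
        a   b   c  
>  q0   q1  q0  q0 
   q1   q1  q0  q2 
   q2   q1  q3  q0 
   q3   q1  q4  q0 
 * q4   q4  q4  q4 
(> = start, * = accepting)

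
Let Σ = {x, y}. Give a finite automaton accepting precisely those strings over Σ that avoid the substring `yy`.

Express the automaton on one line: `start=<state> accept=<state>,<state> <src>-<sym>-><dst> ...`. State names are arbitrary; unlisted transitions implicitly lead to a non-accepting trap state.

Track partial matches of the forbidden pattern `yy`. State s2 is a dead state reached once `yy` has occurred; every other state accepts. s0 means no part of `yy` is currently matched.
        x   y  
>* s0   s0  s1 
 * s1   s0  s2 
   s2   s2  s2 
(> = start, * = accepting)

start=s0 accept=s0,s1 s0-x->s0 s0-y->s1 s1-x->s0 s1-y->s2 s2-x->s2 s2-y->s2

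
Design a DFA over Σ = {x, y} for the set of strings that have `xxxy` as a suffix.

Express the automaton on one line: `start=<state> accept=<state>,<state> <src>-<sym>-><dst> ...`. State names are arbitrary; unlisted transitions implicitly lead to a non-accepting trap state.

start=q0 accept=q4 q0-x->q1 q0-y->q0 q1-x->q2 q1-y->q0 q2-x->q3 q2-y->q0 q3-x->q3 q3-y->q4 q4-x->q1 q4-y->q0

Let each state record the length of the longest suffix of the input read so far that is also a prefix of `xxxy`. q1 means the last symbol is `x`; q2 means the last 2 symbols are `xx`; q3 means the last 3 symbols are `xxx`; q4 means the last 4 symbols are `xxxy`. Accept only at q4, where the string currently ends in `xxxy`.
        x   y  
>  q0   q1  q0 
   q1   q2  q0 
   q2   q3  q0 
   q3   q3  q4 
 * q4   q1  q0 
(> = start, * = accepting)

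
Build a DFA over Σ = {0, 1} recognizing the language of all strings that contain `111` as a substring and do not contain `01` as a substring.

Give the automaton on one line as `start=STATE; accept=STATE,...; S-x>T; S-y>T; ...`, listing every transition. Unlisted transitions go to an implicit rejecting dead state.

Handle the two conditions separately and then intersect. One (4 states) tracks whether and how much of `111` has been seen; the other (3 states) tracks partial matches of the forbidden pattern `01`. Each combined state is a pair, one component from each; accept when both components accept.
        0   1  
>  s0   s1  s2 
   s1   s1  s3 
   s2   s1  s4 
   s3   s5  s6 
   s4   s1  s7 
   s5   s5  s3 
   s6   s5  s8 
 * s7   s9  s7 
   s8   s8  s8 
 * s9   s9  s8 
(> = start, * = accepting)

start=s0; accept=s7,s9; s0-0>s1; s0-1>s2; s1-0>s1; s1-1>s3; s2-0>s1; s2-1>s4; s3-0>s5; s3-1>s6; s4-0>s1; s4-1>s7; s5-0>s5; s5-1>s3; s6-0>s5; s6-1>s8; s7-0>s9; s7-1>s7; s8-0>s8; s8-1>s8; s9-0>s9; s9-1>s8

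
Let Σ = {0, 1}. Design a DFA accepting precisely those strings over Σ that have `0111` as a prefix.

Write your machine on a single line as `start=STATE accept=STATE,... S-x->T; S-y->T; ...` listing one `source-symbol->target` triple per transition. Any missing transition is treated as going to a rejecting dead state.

Walk along `0111` while the input agrees: from s0 take `0` to s1, and so on. Any deviation drops to the rejecting sink s5. Once s4 is reached the prefix is confirmed and every continuation is accepted.
        0   1  
>  s0   s1  s5 
   s1   s5  s2 
   s2   s5  s3 
   s3   s5  s4 
 * s4   s4  s4 
   s5   s5  s5 
(> = start, * = accepting)

start=s0; accept=s4; s0-0->s1; s0-1->s5; s1-0->s5; s1-1->s2; s2-0->s5; s2-1->s3; s3-0->s5; s3-1->s4; s4-0->s4; s4-1->s4; s5-0->s5; s5-1->s5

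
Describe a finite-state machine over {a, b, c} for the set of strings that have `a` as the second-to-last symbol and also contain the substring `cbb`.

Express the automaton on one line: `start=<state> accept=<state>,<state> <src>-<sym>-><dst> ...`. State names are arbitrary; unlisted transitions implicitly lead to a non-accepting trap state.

Build one automaton per condition and run them in lockstep. The first has 13 states tracking the last 2 symbols read; the second has 4 states tracking whether and how much of `cbb` has been seen. A product state is a pair (one from each), accepting exactly when both do. After merging equivalent states the machine shrinks.
        a   b   c  
>  q0   q0  q0  q1 
   q1   q0  q2  q1 
   q2   q0  q3  q1 
   q3   q4  q3  q3 
   q4   q5  q6  q6 
 * q5   q5  q6  q6 
 * q6   q4  q3  q3 
(> = start, * = accepting)

start=q0 accept=q5,q6 q0-a->q0 q0-b->q0 q0-c->q1 q1-a->q0 q1-b->q2 q1-c->q1 q2-a->q0 q2-b->q3 q2-c->q1 q3-a->q4 q3-b->q3 q3-c->q3 q4-a->q5 q4-b->q6 q4-c->q6 q5-a->q5 q5-b->q6 q5-c->q6 q6-a->q4 q6-b->q3 q6-c->q3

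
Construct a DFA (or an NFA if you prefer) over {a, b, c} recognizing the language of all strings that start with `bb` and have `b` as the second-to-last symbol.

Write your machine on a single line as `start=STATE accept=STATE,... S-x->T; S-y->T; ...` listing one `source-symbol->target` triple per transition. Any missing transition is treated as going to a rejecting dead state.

Build one automaton per condition and run them in lockstep. The first has 4 states tracking whether the input so far still matches the prefix `bb`; the second has 13 states tracking the last 2 symbols read. A product state is a pair (one from each), accepting exactly when both do. Equivalent product states are then merged.
        a   b   c  
>  q0   q1  q2  q1 
   q1   q1  q1  q1 
   q2   q1  q3  q1 
 * q3   q4  q3  q4 
 * q4   q5  q6  q5 
   q5   q5  q6  q5 
   q6   q4  q3  q4 
(> = start, * = accepting)

start=q0; accept=q3,q4; q0-a->q1; q0-b->q2; q0-c->q1; q1-a->q1; q1-b->q1; q1-c->q1; q2-a->q1; q2-b->q3; q2-c->q1; q3-a->q4; q3-b->q3; q3-c->q4; q4-a->q5; q4-b->q6; q4-c->q5; q5-a->q5; q5-b->q6; q5-c->q5; q6-a->q4; q6-b->q3; q6-c->q4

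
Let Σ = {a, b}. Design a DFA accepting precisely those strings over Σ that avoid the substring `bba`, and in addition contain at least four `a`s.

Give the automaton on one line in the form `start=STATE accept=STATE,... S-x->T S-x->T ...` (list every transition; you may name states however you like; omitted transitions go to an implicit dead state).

start=S0 accept=S8,S10,S11 S0-a->S1 S0-b->S2 S1-a->S3 S1-b->S4 S2-a->S1 S2-b->S5 S3-a->S6 S3-b->S7 S4-a->S3 S4-b->S5 S5-a->S5 S5-b->S5 S6-a->S8 S6-b->S9 S7-a->S6 S7-b->S5 S8-a->S8 S8-b->S10 S9-a->S8 S9-b->S5 S10-a->S8 S10-b->S11 S11-a->S5 S11-b->S11

Build one automaton per condition and run them in lockstep. One (4 states) tracks partial matches of the forbidden pattern `bba`; the other (6 states) tracks the count of `a`s, saturating at 5. Each combined state is a pair, one component from each; accept when both components accept. After merging equivalent states the machine shrinks.
A 12-state machine:
          a    b  
>  S0     S1   S2 
   S1     S3   S4 
   S2     S1   S5 
   S3     S6   S7 
   S4     S3   S5 
   S5     S5   S5 
   S6     S8   S9 
   S7     S6   S5 
 * S8     S8  S10 
   S9     S8   S5 
 * S10    S8  S11 
 * S11    S5  S11 
(> = start, * = accepting)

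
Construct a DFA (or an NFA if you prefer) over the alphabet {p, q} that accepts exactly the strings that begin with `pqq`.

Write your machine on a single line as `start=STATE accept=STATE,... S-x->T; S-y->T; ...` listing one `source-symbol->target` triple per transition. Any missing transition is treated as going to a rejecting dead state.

start=s0; accept=s3; s0-p->s1; s0-q->s4; s1-p->s4; s1-q->s2; s2-p->s4; s2-q->s3; s3-p->s3; s3-q->s3; s4-p->s4; s4-q->s4

Check the first 3 symbols one by one: s0 through s2 record how many have matched `pqq` so far; any wrong symbol goes to the dead state s4. After all 3 match we enter the accepting sink s3.
A 5-state machine:
        p   q  
>  s0   s1  s4 
   s1   s4  s2 
   s2   s4  s3 
 * s3   s3  s3 
   s4   s4  s4 
(> = start, * = accepting)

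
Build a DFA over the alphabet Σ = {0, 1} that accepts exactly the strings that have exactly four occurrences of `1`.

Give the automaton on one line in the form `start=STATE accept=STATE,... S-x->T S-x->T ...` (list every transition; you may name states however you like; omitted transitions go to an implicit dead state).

start=S0 accept=S4 S0-0->S0 S0-1->S1 S1-0->S1 S1-1->S2 S2-0->S2 S2-1->S3 S3-0->S3 S3-1->S4 S4-0->S4 S4-1->S5 S5-0->S5 S5-1->S5

Count `1`s, saturating at 5: states S0 through S4 mean 0 through 4 `1`s seen; S5 means more than 4. Each `1` increments (capped at S5); other symbols loop. Accept from {S4}.
        0   1  
>  S0   S0  S1 
   S1   S1  S2 
   S2   S2  S3 
   S3   S3  S4 
 * S4   S4  S5 
   S5   S5  S5 
(> = start, * = accepting)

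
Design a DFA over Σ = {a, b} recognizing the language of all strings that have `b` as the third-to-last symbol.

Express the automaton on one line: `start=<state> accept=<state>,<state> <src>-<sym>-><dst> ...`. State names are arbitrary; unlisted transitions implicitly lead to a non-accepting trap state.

Because acceptance depends on a position counted from the end, the machine has to buffer the most recent 3 symbols. Make each state the string of the last up-to-3 symbols read; on input `x` shift the window left and append `x`. Accept when the buffered window has length 3 and begins with `b`.
A 15-state machine:
          a    b  
>  q0     q1   q2 
   q1     q3   q4 
   q2     q5   q6 
   q3     q7   q8 
   q4     q9  q10 
   q5    q11  q12 
   q6    q13  q14 
   q7     q7   q8 
   q8     q9  q10 
   q9    q11  q12 
   q10   q13  q14 
 * q11    q7   q8 
 * q12    q9  q10 
 * q13   q11  q12 
 * q14   q13  q14 
(> = start, * = accepting)

start=q0 accept=q11,q12,q13,q14 q0-a->q1 q0-b->q2 q1-a->q3 q1-b->q4 q2-a->q5 q2-b->q6 q3-a->q7 q3-b->q8 q4-a->q9 q4-b->q10 q5-a->q11 q5-b->q12 q6-a->q13 q6-b->q14 q7-a->q7 q7-b->q8 q8-a->q9 q8-b->q10 q9-a->q11 q9-b->q12 q10-a->q13 q10-b->q14 q11-a->q7 q11-b->q8 q12-a->q9 q12-b->q10 q13-a->q11 q13-b->q12 q14-a->q13 q14-b->q14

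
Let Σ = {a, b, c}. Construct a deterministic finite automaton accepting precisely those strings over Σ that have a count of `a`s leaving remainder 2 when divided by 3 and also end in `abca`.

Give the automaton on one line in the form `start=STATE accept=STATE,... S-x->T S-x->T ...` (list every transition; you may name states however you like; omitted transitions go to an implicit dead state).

start=q0 accept=q11 q0-a->q1 q0-b->q0 q0-c->q0 q1-a->q2 q1-b->q3 q1-c->q4 q2-a->q5 q2-b->q6 q2-c->q7 q3-a->q2 q3-b->q4 q3-c->q8 q4-a->q2 q4-b->q4 q4-c->q4 q5-a->q1 q5-b->q9 q5-c->q0 q6-a->q5 q6-b->q7 q6-c->q10 q7-a->q5 q7-b->q7 q7-c->q7 q8-a->q11 q8-b->q4 q8-c->q4 q9-a->q1 q9-b->q0 q9-c->q12 q10-a->q13 q10-b->q7 q10-c->q7 q11-a->q5 q11-b->q6 q11-c->q7 q12-a->q14 q12-b->q0 q12-c->q0 q13-a->q1 q13-b->q9 q13-c->q0 q14-a->q2 q14-b->q3 q14-c->q4

Run two small machines in parallel and take their product. The first has 3 states tracking the count of `a`s modulo 3; the second has 5 states tracking how much of the suffix `abca` has currently been matched. A product state is a pair (one from each), accepting exactly when both do.
With 15 states:
          a    b    c  
>  q0     q1   q0   q0 
   q1     q2   q3   q4 
   q2     q5   q6   q7 
   q3     q2   q4   q8 
   q4     q2   q4   q4 
   q5     q1   q9   q0 
   q6     q5   q7  q10 
   q7     q5   q7   q7 
   q8    q11   q4   q4 
   q9     q1   q0  q12 
   q10   q13   q7   q7 
 * q11    q5   q6   q7 
   q12   q14   q0   q0 
   q13    q1   q9   q0 
   q14    q2   q3   q4 
(> = start, * = accepting)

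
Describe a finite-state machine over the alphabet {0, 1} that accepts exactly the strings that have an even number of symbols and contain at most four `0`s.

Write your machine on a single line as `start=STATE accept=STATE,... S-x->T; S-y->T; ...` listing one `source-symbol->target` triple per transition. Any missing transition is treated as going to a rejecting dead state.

Handle the two conditions separately and then intersect. The first has 2 states tracking the input length modulo 2; the second has 6 states tracking the count of `0`s, saturating at 5. A product state is a pair (one from each), accepting exactly when both do. Equivalent product states are then merged.
With 11 states:
          0    1  
>* S0     S1   S2 
   S1     S3   S4 
   S2     S4   S0 
 * S3     S5   S6 
 * S4     S6   S1 
   S5     S7   S8 
   S6     S8   S3 
 * S7     S9  S10 
 * S8    S10   S5 
   S9     S9   S9 
   S10    S9   S7 
(> = start, * = accepting)

start=S0; accept=S0,S3,S4,S7,S8; S0-0->S1; S0-1->S2; S1-0->S3; S1-1->S4; S2-0->S4; S2-1->S0; S3-0->S5; S3-1->S6; S4-0->S6; S4-1->S1; S5-0->S7; S5-1->S8; S6-0->S8; S6-1->S3; S7-0->S9; S7-1->S10; S8-0->S10; S8-1->S5; S9-0->S9; S9-1->S9; S10-0->S9; S10-1->S7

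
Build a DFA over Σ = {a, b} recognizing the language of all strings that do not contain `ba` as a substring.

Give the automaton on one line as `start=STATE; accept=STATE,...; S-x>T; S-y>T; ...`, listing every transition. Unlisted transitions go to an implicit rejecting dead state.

start=q0; accept=q0,q1; q0-a>q0; q0-b>q1; q1-a>q2; q1-b>q1; q2-a>q2; q2-b>q2

Track partial matches of the forbidden pattern `ba`. State q2 is a dead state reached once `ba` has occurred; every other state accepts. q0 means no part of `ba` is currently matched.
With 3 states:
        a   b  
>* q0   q0  q1 
 * q1   q2  q1 
   q2   q2  q2 
(> = start, * = accepting)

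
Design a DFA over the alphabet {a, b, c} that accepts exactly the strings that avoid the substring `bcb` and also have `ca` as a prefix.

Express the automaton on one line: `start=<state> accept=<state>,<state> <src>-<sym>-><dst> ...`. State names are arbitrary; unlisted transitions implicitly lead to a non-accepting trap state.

Build one automaton per condition and run them in lockstep. The first has 4 states tracking partial matches of the forbidden pattern `bcb`; the second has 4 states tracking whether the input so far still matches the prefix `ca`. A product state is a pair (one from each), accepting exactly when both do. Equivalent product states are then merged.
With 6 states:
        a   b   c  
>  S0   S1  S1  S2 
   S1   S1  S1  S1 
   S2   S3  S1  S1 
 * S3   S3  S4  S3 
 * S4   S3  S4  S5 
 * S5   S3  S1  S3 
(> = start, * = accepting)

start=S0 accept=S3,S4,S5 S0-a->S1 S0-b->S1 S0-c->S2 S1-a->S1 S1-b->S1 S1-c->S1 S2-a->S3 S2-b->S1 S2-c->S1 S3-a->S3 S3-b->S4 S3-c->S3 S4-a->S3 S4-b->S4 S4-c->S5 S5-a->S3 S5-b->S1 S5-c->S3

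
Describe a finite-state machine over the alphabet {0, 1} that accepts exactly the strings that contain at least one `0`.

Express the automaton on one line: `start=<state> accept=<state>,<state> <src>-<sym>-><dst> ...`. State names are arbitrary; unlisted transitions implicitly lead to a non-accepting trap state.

start=S0 accept=S1,S2 S0-0->S1 S0-1->S0 S1-0->S2 S1-1->S1 S2-0->S2 S2-1->S2

Only the number of `0`s matters, and only up to 2. Make a chain S0 → S1 → S2 advanced by each `0` (with S2 absorbing); every other symbol self-loops. The accepting set is {S1, S2}.
3 states suffice.
        0   1  
>  S0   S1  S0 
 * S1   S2  S1 
 * S2   S2  S2 
(> = start, * = accepting)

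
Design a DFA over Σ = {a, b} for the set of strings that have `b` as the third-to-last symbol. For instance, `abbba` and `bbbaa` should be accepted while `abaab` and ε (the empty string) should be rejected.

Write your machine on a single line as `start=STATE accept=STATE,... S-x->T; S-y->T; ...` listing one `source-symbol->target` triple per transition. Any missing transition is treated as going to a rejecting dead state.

start=q0; accept=q11,q12,q13,q14; q0-a->q1; q0-b->q2; q1-a->q3; q1-b->q4; q2-a->q5; q2-b->q6; q3-a->q7; q3-b->q8; q4-a->q9; q4-b->q10; q5-a->q11; q5-b->q12; q6-a->q13; q6-b->q14; q7-a->q7; q7-b->q8; q8-a->q9; q8-b->q10; q9-a->q11; q9-b->q12; q10-a->q13; q10-b->q14; q11-a->q7; q11-b->q8; q12-a->q9; q12-b->q10; q13-a->q11; q13-b->q12; q14-a->q13; q14-b->q14

A DFA must remember the last 3 symbols (since which symbol is third-to-last isn't known until the input ends). Use one state per possible window of the last ≤3 symbols; accept from those whose window starts with `b`.
15 states suffice.
          a    b  
>  q0     q1   q2 
   q1     q3   q4 
   q2     q5   q6 
   q3     q7   q8 
   q4     q9  q10 
   q5    q11  q12 
   q6    q13  q14 
   q7     q7   q8 
   q8     q9  q10 
   q9    q11  q12 
   q10   q13  q14 
 * q11    q7   q8 
 * q12    q9  q10 
 * q13   q11  q12 
 * q14   q13  q14 
(> = start, * = accepting)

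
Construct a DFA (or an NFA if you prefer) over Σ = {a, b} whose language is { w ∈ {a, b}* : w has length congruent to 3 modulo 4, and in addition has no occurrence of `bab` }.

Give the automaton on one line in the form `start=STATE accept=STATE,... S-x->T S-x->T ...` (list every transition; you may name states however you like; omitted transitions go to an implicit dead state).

Run two small machines in parallel and take their product. One (4 states) tracks the input length modulo 4; the other (4 states) tracks partial matches of the forbidden pattern `bab`. Each combined state is a pair, one component from each; accept when both components accept. Equivalent product states are then merged.
13 states suffice.
          a    b  
>  s0     s1   s2 
   s1     s3   s4 
   s2     s5   s4 
   s3     s6   s7 
   s4     s8   s7 
   s5     s6   s9 
 * s6     s0  s10 
 * s7    s11  s10 
 * s8     s0   s9 
   s9     s9   s9 
   s10   s12   s2 
   s11    s1   s9 
   s12    s3   s9 
(> = start, * = accepting)

start=s0 accept=s6,s7,s8 s0-a->s1 s0-b->s2 s1-a->s3 s1-b->s4 s2-a->s5 s2-b->s4 s3-a->s6 s3-b->s7 s4-a->s8 s4-b->s7 s5-a->s6 s5-b->s9 s6-a->s0 s6-b->s10 s7-a->s11 s7-b->s10 s8-a->s0 s8-b->s9 s9-a->s9 s9-b->s9 s10-a->s12 s10-b->s2 s11-a->s1 s11-b->s9 s12-a->s3 s12-b->s9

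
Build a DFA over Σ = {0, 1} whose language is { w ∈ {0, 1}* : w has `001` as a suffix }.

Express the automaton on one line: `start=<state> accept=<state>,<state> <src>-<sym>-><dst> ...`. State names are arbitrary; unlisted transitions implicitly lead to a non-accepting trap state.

Remember how much of `001` the current input suffix matches. State s0 means no match yet; s1 means the last symbol is `0`; s2 means the last 2 symbols are `00`; s3 means the last 3 symbols are `001`. Only s3 accepts. On a mismatch, fall back to the longest proper suffix that is still a prefix of `001`.
A 4-state machine:
        0   1  
>  s0   s1  s0 
   s1   s2  s0 
   s2   s2  s3 
 * s3   s1  s0 
(> = start, * = accepting)

start=s0 accept=s3 s0-0->s1 s0-1->s0 s1-0->s2 s1-1->s0 s2-0->s2 s2-1->s3 s3-0->s1 s3-1->s0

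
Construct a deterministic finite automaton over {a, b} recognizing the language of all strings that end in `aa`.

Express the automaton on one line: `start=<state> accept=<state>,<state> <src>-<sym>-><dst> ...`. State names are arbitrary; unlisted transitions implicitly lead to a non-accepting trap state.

Remember how much of `aa` the current input suffix matches. State s0 means no match yet; s1 means the last symbol is `a`; s2 means the last 2 symbols are `aa`. Only s2 accepts. On a mismatch, fall back to the longest proper suffix that is still a prefix of `aa`.
3 states suffice.
        a   b  
>  s0   s1  s0 
   s1   s2  s0 
 * s2   s2  s0 
(> = start, * = accepting)

start=s0 accept=s2 s0-a->s1 s0-b->s0 s1-a->s2 s1-b->s0 s2-a->s2 s2-b->s0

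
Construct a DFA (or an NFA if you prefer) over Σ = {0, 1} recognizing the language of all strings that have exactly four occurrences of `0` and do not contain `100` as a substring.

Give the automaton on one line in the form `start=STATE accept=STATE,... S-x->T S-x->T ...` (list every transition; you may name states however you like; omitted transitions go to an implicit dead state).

Build one automaton per condition and run them in lockstep. The first has 6 states tracking the count of `0`s, saturating at 5; the second has 4 states tracking partial matches of the forbidden pattern `100`. A product state is a pair (one from each), accepting exactly when both do. Equivalent product states are then merged.
With 12 states:
          0    1  
>  q0     q1   q2 
   q1     q3   q4 
   q2     q5   q2 
   q3     q6   q7 
   q4     q8   q4 
   q5     q9   q4 
   q6    q10   q6 
   q7    q11   q7 
   q8     q9   q7 
   q9     q9   q9 
 * q10    q9  q10 
   q11    q9   q6 
(> = start, * = accepting)

start=q0 accept=q10 q0-0->q1 q0-1->q2 q1-0->q3 q1-1->q4 q2-0->q5 q2-1->q2 q3-0->q6 q3-1->q7 q4-0->q8 q4-1->q4 q5-0->q9 q5-1->q4 q6-0->q10 q6-1->q6 q7-0->q11 q7-1->q7 q8-0->q9 q8-1->q7 q9-0->q9 q9-1->q9 q10-0->q9 q10-1->q10 q11-0->q9 q11-1->q6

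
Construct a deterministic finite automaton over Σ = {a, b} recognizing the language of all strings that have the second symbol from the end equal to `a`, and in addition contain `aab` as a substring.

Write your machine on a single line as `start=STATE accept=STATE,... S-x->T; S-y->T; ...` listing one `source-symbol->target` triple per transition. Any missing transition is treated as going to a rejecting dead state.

Handle the two conditions separately and then intersect. The first has 7 states tracking the last 2 symbols read; the second has 4 states tracking whether and how much of `aab` has been seen. A product state is a pair (one from each), accepting exactly when both do. Minimizing collapses redundant product states.
        a   b  
>  q0   q1  q0 
   q1   q2  q0 
   q2   q2  q3 
 * q3   q4  q5 
   q4   q6  q3 
   q5   q4  q5 
 * q6   q6  q3 
(> = start, * = accepting)

start=q0; accept=q3,q6; q0-a->q1; q0-b->q0; q1-a->q2; q1-b->q0; q2-a->q2; q2-b->q3; q3-a->q4; q3-b->q5; q4-a->q6; q4-b->q3; q5-a->q4; q5-b->q5; q6-a->q6; q6-b->q3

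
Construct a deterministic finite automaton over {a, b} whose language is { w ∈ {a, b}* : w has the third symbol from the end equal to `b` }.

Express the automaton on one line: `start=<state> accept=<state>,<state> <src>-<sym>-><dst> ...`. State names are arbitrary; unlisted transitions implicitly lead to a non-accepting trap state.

start=S0 accept=S11,S12,S13,S14 S0-a->S1 S0-b->S2 S1-a->S3 S1-b->S4 S2-a->S5 S2-b->S6 S3-a->S7 S3-b->S8 S4-a->S9 S4-b->S10 S5-a->S11 S5-b->S12 S6-a->S13 S6-b->S14 S7-a->S7 S7-b->S8 S8-a->S9 S8-b->S10 S9-a->S11 S9-b->S12 S10-a->S13 S10-b->S14 S11-a->S7 S11-b->S8 S12-a->S9 S12-b->S10 S13-a->S11 S13-b->S12 S14-a->S13 S14-b->S14

Because acceptance depends on a position counted from the end, the machine has to buffer the most recent 3 symbols. Make each state the string of the last up-to-3 symbols read; on input `x` shift the window left and append `x`. Accept when the buffered window has length 3 and begins with `b`.
15 states suffice.
          a    b  
>  S0     S1   S2 
   S1     S3   S4 
   S2     S5   S6 
   S3     S7   S8 
   S4     S9  S10 
   S5    S11  S12 
   S6    S13  S14 
   S7     S7   S8 
   S8     S9  S10 
   S9    S11  S12 
   S10   S13  S14 
 * S11    S7   S8 
 * S12    S9  S10 
 * S13   S11  S12 
 * S14   S13  S14 
(> = start, * = accepting)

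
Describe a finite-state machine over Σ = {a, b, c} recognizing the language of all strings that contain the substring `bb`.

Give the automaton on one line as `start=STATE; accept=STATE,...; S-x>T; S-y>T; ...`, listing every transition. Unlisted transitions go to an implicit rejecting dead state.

Track how much of `bb` has been matched so far: state q0 is no progress, q2 is the absorbing accept state reached once `bb` has occurred. Intermediate states record partial matches; on a mismatch, fall back to the longest reusable overlap.
3 states suffice.
        a   b   c  
>  q0   q0  q1  q0 
   q1   q0  q2  q0 
 * q2   q2  q2  q2 
(> = start, * = accepting)

start=q0; accept=q2; q0-a>q0; q0-b>q1; q0-c>q0; q1-a>q0; q1-b>q2; q1-c>q0; q2-a>q2; q2-b>q2; q2-c>q2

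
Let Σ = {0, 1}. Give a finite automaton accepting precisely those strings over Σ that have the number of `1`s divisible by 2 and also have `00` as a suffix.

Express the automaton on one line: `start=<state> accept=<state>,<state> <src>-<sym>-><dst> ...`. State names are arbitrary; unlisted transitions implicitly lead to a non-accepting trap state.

Handle the two conditions separately and then intersect. The first has 2 states tracking the count of `1`s modulo 2; the second has 3 states tracking how much of the suffix `00` has currently been matched. A product state is a pair (one from each), accepting exactly when both do. Equivalent product states are then merged.
A 4-state machine:
        0   1  
>  q0   q1  q2 
   q1   q3  q2 
   q2   q2  q0 
 * q3   q3  q2 
(> = start, * = accepting)

start=q0 accept=q3 q0-0->q1 q0-1->q2 q1-0->q3 q1-1->q2 q2-0->q2 q2-1->q0 q3-0->q3 q3-1->q2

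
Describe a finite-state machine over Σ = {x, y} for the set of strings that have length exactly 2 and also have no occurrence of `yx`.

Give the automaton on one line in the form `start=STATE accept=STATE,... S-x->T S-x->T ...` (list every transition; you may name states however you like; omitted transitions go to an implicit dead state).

Run two small machines in parallel and take their product. One (4 states) tracks the input length, saturating at 3; the other (3 states) tracks partial matches of the forbidden pattern `yx`. Each combined state is a pair, one component from each; accept when both components accept. After merging equivalent states the machine shrinks.
        x   y  
>  q0   q1  q2 
   q1   q3  q3 
   q2   q4  q3 
 * q3   q4  q4 
   q4   q4  q4 
(> = start, * = accepting)

start=q0 accept=q3 q0-x->q1 q0-y->q2 q1-x->q3 q1-y->q3 q2-x->q4 q2-y->q3 q3-x->q4 q3-y->q4 q4-x->q4 q4-y->q4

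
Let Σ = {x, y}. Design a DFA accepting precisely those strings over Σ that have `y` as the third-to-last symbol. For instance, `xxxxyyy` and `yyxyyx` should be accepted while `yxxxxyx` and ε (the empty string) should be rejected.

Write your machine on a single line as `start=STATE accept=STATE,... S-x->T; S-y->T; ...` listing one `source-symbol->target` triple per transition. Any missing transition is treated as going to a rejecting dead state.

start=S0; accept=S11,S12,S13,S14; S0-x->S1; S0-y->S2; S1-x->S3; S1-y->S4; S2-x->S5; S2-y->S6; S3-x->S7; S3-y->S8; S4-x->S9; S4-y->S10; S5-x->S11; S5-y->S12; S6-x->S13; S6-y->S14; S7-x->S7; S7-y->S8; S8-x->S9; S8-y->S10; S9-x->S11; S9-y->S12; S10-x->S13; S10-y->S14; S11-x->S7; S11-y->S8; S12-x->S9; S12-y->S10; S13-x->S11; S13-y->S12; S14-x->S13; S14-y->S14

A DFA must remember the last 3 symbols (since which symbol is third-to-last isn't known until the input ends). Use one state per possible window of the last ≤3 symbols; accept from those whose window starts with `y`.
With 15 states:
          x    y  
>  S0     S1   S2 
   S1     S3   S4 
   S2     S5   S6 
   S3     S7   S8 
   S4     S9  S10 
   S5    S11  S12 
   S6    S13  S14 
   S7     S7   S8 
   S8     S9  S10 
   S9    S11  S12 
   S10   S13  S14 
 * S11    S7   S8 
 * S12    S9  S10 
 * S13   S11  S12 
 * S14   S13  S14 
(> = start, * = accepting)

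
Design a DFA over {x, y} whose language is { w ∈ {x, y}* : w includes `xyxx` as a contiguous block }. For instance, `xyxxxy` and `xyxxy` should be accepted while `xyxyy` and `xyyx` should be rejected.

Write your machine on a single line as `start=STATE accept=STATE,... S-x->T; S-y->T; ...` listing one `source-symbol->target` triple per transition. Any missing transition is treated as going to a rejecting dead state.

start=q0; accept=q4; q0-x->q1; q0-y->q0; q1-x->q1; q1-y->q2; q2-x->q3; q2-y->q0; q3-x->q4; q3-y->q2; q4-x->q4; q4-y->q4

Track how much of `xyxx` has been matched so far: state q0 is no progress, q4 is the absorbing accept state reached once `xyxx` has occurred. Intermediate states record partial matches; on a mismatch, fall back to the longest reusable overlap.
With 5 states:
        x   y  
>  q0   q1  q0 
   q1   q1  q2 
   q2   q3  q0 
   q3   q4  q2 
 * q4   q4  q4 
(> = start, * = accepting)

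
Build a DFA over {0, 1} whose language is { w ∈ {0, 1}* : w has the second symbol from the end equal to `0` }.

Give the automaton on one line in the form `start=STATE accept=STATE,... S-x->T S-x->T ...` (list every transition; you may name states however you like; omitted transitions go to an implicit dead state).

A DFA must remember the last 2 symbols (since which symbol is second-to-last isn't known until the input ends). Use one state per possible window of the last ≤2 symbols; accept from those whose window starts with `0`.
7 states suffice.
        0   1  
>  q0   q1  q2 
   q1   q3  q4 
   q2   q5  q6 
 * q3   q3  q4 
 * q4   q5  q6 
   q5   q3  q4 
   q6   q5  q6 
(> = start, * = accepting)

start=q0 accept=q3,q4 q0-0->q1 q0-1->q2 q1-0->q3 q1-1->q4 q2-0->q5 q2-1->q6 q3-0->q3 q3-1->q4 q4-0->q5 q4-1->q6 q5-0->q3 q5-1->q4 q6-0->q5 q6-1->q6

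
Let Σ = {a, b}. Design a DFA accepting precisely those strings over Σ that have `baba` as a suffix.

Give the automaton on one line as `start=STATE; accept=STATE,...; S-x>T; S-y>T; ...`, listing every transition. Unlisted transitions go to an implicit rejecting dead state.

Remember how much of `baba` the current input suffix matches. State s0 means no match yet; s1 means the last symbol is `b`; s2 means the last 2 symbols are `ba`; s3 means the last 3 symbols are `bab`; s4 means the last 4 symbols are `baba`. Only s4 accepts. On a mismatch, fall back to the longest proper suffix that is still a prefix of `baba`.
A 5-state machine:
        a   b  
>  s0   s0  s1 
   s1   s2  s1 
   s2   s0  s3 
   s3   s4  s1 
 * s4   s0  s3 
(> = start, * = accepting)

start=s0; accept=s4; s0-a>s0; s0-b>s1; s1-a>s2; s1-b>s1; s2-a>s0; s2-b>s3; s3-a>s4; s3-b>s1; s4-a>s0; s4-b>s3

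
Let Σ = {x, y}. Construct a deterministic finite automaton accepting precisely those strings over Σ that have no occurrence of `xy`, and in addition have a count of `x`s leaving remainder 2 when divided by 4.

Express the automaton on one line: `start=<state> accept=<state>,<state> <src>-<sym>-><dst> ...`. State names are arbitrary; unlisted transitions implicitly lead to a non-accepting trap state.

Build one automaton per condition and run them in lockstep. The first has 3 states tracking partial matches of the forbidden pattern `xy`; the second has 4 states tracking the count of `x`s modulo 4. A product state is a pair (one from each), accepting exactly when both do. Minimizing collapses redundant product states.
6 states suffice.
        x   y  
>  s0   s1  s0 
   s1   s2  s3 
 * s2   s4  s3 
   s3   s3  s3 
   s4   s5  s3 
   s5   s1  s3 
(> = start, * = accepting)

start=s0 accept=s2 s0-x->s1 s0-y->s0 s1-x->s2 s1-y->s3 s2-x->s4 s2-y->s3 s3-x->s3 s3-y->s3 s4-x->s5 s4-y->s3 s5-x->s1 s5-y->s3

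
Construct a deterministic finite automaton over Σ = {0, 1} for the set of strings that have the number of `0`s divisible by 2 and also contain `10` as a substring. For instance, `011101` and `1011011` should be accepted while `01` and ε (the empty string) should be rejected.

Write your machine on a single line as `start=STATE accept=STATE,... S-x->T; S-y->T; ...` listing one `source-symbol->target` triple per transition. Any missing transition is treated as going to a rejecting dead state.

start=s0; accept=s4; s0-0->s1; s0-1->s2; s1-0->s0; s1-1->s3; s2-0->s3; s2-1->s2; s3-0->s4; s3-1->s3; s4-0->s3; s4-1->s4

Handle the two conditions separately and then intersect. One (2 states) tracks the count of `0`s modulo 2; the other (3 states) tracks whether and how much of `10` has been seen. Each combined state is a pair, one component from each; accept when both components accept. Minimizing collapses redundant product states.
5 states suffice.
        0   1  
>  s0   s1  s2 
   s1   s0  s3 
   s2   s3  s2 
   s3   s4  s3 
 * s4   s3  s4 
(> = start, * = accepting)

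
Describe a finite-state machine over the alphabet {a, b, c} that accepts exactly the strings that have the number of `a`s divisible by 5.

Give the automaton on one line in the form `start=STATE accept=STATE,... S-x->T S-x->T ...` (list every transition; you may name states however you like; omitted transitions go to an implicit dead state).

start=s0 accept=s0 s0-a->s1 s0-b->s0 s0-c->s0 s1-a->s2 s1-b->s1 s1-c->s1 s2-a->s3 s2-b->s2 s2-c->s2 s3-a->s4 s3-b->s3 s3-c->s3 s4-a->s0 s4-b->s4 s4-c->s4

Keep the running count of `a`s modulo 5: each `a` advances along the cycle s0 → s1 → s2 → s3 → s4 → s0 while other symbols loop. Accept at s0.
With 5 states:
        a   b   c  
>* s0   s1  s0  s0 
   s1   s2  s1  s1 
   s2   s3  s2  s2 
   s3   s4  s3  s3 
   s4   s0  s4  s4 
(> = start, * = accepting)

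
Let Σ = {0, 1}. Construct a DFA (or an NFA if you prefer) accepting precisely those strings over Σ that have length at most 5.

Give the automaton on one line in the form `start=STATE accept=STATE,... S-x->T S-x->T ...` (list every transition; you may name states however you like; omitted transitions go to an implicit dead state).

Count input length up to 6: every symbol moves from q0 toward q6, which means 'more than 5' and absorbs. Accept from {q0, q1, q2, q3, q4, q5}.
7 states suffice.
        0   1  
>* q0   q1  q1 
 * q1   q2  q2 
 * q2   q3  q3 
 * q3   q4  q4 
 * q4   q5  q5 
 * q5   q6  q6 
   q6   q6  q6 
(> = start, * = accepting)

start=q0 accept=q0,q1,q2,q3,q4,q5 q0-0->q1 q0-1->q1 q1-0->q2 q1-1->q2 q2-0->q3 q2-1->q3 q3-0->q4 q3-1->q4 q4-0->q5 q4-1->q5 q5-0->q6 q5-1->q6 q6-0->q6 q6-1->q6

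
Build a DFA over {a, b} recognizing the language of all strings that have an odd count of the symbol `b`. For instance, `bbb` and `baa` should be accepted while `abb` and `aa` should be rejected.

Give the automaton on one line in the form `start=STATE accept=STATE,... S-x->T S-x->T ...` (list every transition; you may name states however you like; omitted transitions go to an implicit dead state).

The only thing that matters is how many `b`s have appeared, reduced mod 2. Use one state per residue: q0 for 0, …, q1 for 1. Reading `b` moves to the next residue; anything else stays put. q1 is accepting.
2 states suffice.
        a   b  
>  q0   q0  q1 
 * q1   q1  q0 
(> = start, * = accepting)

start=q0 accept=q1 q0-a->q0 q0-b->q1 q1-a->q1 q1-b->q0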